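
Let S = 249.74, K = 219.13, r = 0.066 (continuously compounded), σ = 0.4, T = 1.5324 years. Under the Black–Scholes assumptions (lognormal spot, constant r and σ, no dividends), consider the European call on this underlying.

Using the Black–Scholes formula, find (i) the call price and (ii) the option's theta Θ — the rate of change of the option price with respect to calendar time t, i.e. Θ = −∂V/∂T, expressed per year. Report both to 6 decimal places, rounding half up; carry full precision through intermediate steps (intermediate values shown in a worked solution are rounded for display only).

price = 74.219018
Θ = -20.135600

σ√T = 0.4·√1.5324 = 0.495161
d₁ = (ln(S/K) + (r+σ²/2)T) / (σ√T) = (ln(249.74/219.13) + (0.066+0.4²/2)·1.5324) / 0.495161 = (0.130755 + 0.223730) / 0.495161 = 0.715900
d₂ = d₁ − σ√T = 0.715900 − 0.495161 = 0.220740
e^{−rT} = e^{−0.066·1.5324} = 0.903808
N(d₁) = 0.762974,  N(d₂) = 0.587352
Call price V = S·N(d₁) − K·e^{−rT}·N(d₂) = 190.545014 − 116.325996 = 74.219018
φ(d₁) = (1/√(2π))·e^{−d₁²/2} = 0.308759
Θ = −S·φ(d₁)·σ/(2√T) − r·K·e^{−rT}·N(d₂) = −12.458084 − 7.677516 = -20.135600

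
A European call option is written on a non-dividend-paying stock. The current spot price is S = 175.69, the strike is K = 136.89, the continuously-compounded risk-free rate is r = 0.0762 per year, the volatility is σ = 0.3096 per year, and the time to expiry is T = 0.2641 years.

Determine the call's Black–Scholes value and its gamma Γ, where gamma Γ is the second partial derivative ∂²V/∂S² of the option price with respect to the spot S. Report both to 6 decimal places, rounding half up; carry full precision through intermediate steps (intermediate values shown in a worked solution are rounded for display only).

σ√T = 0.3096·√0.2641 = 0.159105
d₁ = (ln(S/K) + (r+σ²/2)T) / (σ√T) = (ln(175.69/136.89) + (0.0762+0.3096²/2)·0.2641) / 0.159105 = (0.249543 + 0.032782) / 0.159105 = 1.774452
d₂ = d₁ − σ√T = 1.774452 − 0.159105 = 1.615347
e^{−rT} = e^{−0.0762·0.2641} = 0.980077
N(d₁) = 0.962006,  N(d₂) = 0.946882
Call price V = S·N(d₁) − K·e^{−rT}·N(d₂) = 169.014802 − 127.036274 = 41.978528
φ(d₁) = (1/√(2π))·e^{−d₁²/2} = 0.082639
Γ = φ(d₁) / (S·σ·√T) = 0.002956

price = 41.978528
Γ = 0.002956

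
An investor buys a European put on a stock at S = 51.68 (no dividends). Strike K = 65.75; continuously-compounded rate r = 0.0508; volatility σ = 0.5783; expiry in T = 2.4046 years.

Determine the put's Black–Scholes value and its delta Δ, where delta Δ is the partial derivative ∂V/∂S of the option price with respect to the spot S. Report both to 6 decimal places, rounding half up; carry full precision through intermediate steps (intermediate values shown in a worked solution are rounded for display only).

σ√T = 0.5783·√2.4046 = 0.896757
d₁ = (ln(S/K) + (r+σ²/2)T) / (σ√T) = (ln(51.68/65.75) + (0.0508+0.5783²/2)·2.4046) / 0.896757 = (-0.240789 + 0.524240) / 0.896757 = 0.316085
d₂ = d₁ − σ√T = 0.316085 − 0.896757 = -0.580672
e^{−rT} = e^{−0.0508·2.4046} = 0.885012
N(−d₁) = 0.375969,  N(−d₂) = 0.719269
Put price V = K·e^{−rT}·N(−d₂) − S·N(−d₁) = 41.853959 − 19.430082 = 22.423877
Δ = −N(−d₁) = -0.375969

price = 22.423877
Δ = -0.375969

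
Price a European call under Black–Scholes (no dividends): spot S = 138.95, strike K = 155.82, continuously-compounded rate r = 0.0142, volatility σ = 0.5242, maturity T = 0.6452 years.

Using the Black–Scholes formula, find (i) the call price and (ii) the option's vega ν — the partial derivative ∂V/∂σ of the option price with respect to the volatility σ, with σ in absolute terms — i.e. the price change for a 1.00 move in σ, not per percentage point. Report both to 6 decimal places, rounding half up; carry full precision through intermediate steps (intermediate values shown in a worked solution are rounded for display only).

price = 17.483500
ν = 44.490875

σ√T = 0.5242·√0.6452 = 0.421060
d₁ = (ln(S/K) + (r+σ²/2)T) / (σ√T) = (ln(138.95/155.82) + (0.0142+0.5242²/2)·0.6452) / 0.421060 = (-0.114587 + 0.097808) / 0.421060 = -0.039851
d₂ = d₁ − σ√T = -0.039851 − 0.421060 = -0.460911
e^{−rT} = e^{−0.0142·0.6452} = 0.990880
N(d₁) = 0.484106,  N(d₂) = 0.322431
Call price V = S·N(d₁) − K·e^{−rT}·N(d₂) = 67.266525 − 49.783025 = 17.483500
φ(d₁) = (1/√(2π))·e^{−d₁²/2} = 0.398626
ν = S·φ(d₁)·√T = 44.490875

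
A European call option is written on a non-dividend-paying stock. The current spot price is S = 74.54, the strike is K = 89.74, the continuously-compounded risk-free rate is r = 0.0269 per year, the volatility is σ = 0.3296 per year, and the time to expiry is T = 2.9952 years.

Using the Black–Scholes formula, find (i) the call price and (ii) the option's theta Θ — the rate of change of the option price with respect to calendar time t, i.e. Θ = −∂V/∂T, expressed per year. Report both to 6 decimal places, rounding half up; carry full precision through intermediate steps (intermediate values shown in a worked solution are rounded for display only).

σ√T = 0.3296·√2.9952 = 0.570427
d₁ = (ln(S/K) + (r+σ²/2)T) / (σ√T) = (ln(74.54/89.74) + (0.0269+0.3296²/2)·2.9952) / 0.570427 = (-0.185581 + 0.243264) / 0.570427 = 0.101124
d₂ = d₁ − σ√T = 0.101124 − 0.570427 = -0.469303
e^{−rT} = e^{−0.0269·2.9952} = 0.922590
N(d₁) = 0.540274,  N(d₂) = 0.319426
Call price V = S·N(d₁) − K·e^{−rT}·N(d₂) = 40.272014 − 26.446329 = 13.825685
φ(d₁) = (1/√(2π))·e^{−d₁²/2} = 0.396908
Θ = −S·φ(d₁)·σ/(2√T) − r·K·e^{−rT}·N(d₂) = −2.817236 − 0.711406 = -3.528642

price = 13.825685
Θ = -3.528642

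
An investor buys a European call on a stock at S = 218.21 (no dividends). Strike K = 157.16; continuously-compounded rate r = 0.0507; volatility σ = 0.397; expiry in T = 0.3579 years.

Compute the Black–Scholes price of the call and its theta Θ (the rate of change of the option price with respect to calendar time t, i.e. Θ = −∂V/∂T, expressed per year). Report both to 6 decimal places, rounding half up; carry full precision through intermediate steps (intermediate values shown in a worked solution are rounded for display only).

price = 65.272912
Θ = -15.448756

σ√T = 0.397·√0.3579 = 0.237504
d₁ = (ln(S/K) + (r+σ²/2)T) / (σ√T) = (ln(218.21/157.16) + (0.0507+0.397²/2)·0.3579) / 0.237504 = (0.328194 + 0.046350) / 0.237504 = 1.576996
d₂ = d₁ − σ√T = 1.576996 − 0.237504 = 1.339492
e^{−rT} = e^{−0.0507·0.3579} = 0.982018
N(d₁) = 0.942602,  N(d₂) = 0.909795
Call price V = S·N(d₁) − K·e^{−rT}·N(d₂) = 205.685128 − 140.412215 = 65.272912
φ(d₁) = (1/√(2π))·e^{−d₁²/2} = 0.115049
Θ = −S·φ(d₁)·σ/(2√T) − r·K·e^{−rT}·N(d₂) = −8.329856 − 7.118899 = -15.448756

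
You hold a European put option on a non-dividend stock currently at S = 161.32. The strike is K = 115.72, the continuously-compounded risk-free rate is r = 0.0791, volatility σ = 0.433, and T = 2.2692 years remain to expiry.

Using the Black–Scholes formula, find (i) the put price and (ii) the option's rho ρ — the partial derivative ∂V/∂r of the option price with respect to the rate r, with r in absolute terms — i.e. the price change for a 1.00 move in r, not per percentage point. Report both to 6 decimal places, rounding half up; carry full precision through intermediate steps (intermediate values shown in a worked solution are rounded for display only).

σ√T = 0.433·√2.2692 = 0.652265
d₁ = (ln(S/K) + (r+σ²/2)T) / (σ√T) = (ln(161.32/115.72) + (0.0791+0.433²/2)·2.2692) / 0.652265 = (0.332216 + 0.392219) / 0.652265 = 1.110645
d₂ = d₁ − σ√T = 1.110645 − 0.652265 = 0.458380
e^{−rT} = e^{−0.0791·2.2692} = 0.835693
N(−d₁) = 0.133361,  N(−d₂) = 0.323340
Put price V = K·e^{−rT}·N(−d₂) − S·N(−d₁) = 31.269036 − 21.513730 = 9.755307
ρ = −K·T·e^{−rT}·N(−d₂) = -70.955698

price = 9.755307
ρ = -70.955698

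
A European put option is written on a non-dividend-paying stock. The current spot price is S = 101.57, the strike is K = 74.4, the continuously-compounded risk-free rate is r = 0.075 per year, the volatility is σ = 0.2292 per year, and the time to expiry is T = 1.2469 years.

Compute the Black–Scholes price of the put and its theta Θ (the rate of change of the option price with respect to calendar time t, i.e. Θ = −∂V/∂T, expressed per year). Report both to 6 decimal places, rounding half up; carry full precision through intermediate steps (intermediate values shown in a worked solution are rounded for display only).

price = 0.512091
Θ = -0.593328

σ√T = 0.2292·√1.2469 = 0.255935
d₁ = (ln(S/K) + (r+σ²/2)T) / (σ√T) = (ln(101.57/74.4) + (0.075+0.2292²/2)·1.2469) / 0.255935 = (0.311292 + 0.126269) / 0.255935 = 1.709655
d₂ = d₁ − σ√T = 1.709655 − 0.255935 = 1.453719
e^{−rT} = e^{−0.075·1.2469} = 0.910722
N(−d₁) = 0.043665,  N(−d₂) = 0.073012
Put price V = K·e^{−rT}·N(−d₂) − S·N(−d₁) = 4.947131 − 4.435040 = 0.512091
φ(d₁) = (1/√(2π))·e^{−d₁²/2} = 0.092514
Θ = −S·φ(d₁)·σ/(2√T) + r·K·e^{−rT}·N(−d₂) = −0.964363 + 0.371035 = -0.593328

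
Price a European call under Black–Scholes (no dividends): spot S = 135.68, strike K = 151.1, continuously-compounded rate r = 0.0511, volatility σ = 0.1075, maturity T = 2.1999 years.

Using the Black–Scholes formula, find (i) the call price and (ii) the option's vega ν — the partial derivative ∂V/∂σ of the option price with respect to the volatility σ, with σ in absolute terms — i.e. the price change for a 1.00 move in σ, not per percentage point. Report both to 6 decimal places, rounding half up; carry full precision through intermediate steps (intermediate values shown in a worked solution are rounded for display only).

price = 8.927660
ν = 79.802495

σ√T = 0.1075·√2.1999 = 0.159445
d₁ = (ln(S/K) + (r+σ²/2)T) / (σ√T) = (ln(135.68/151.1) + (0.0511+0.1075²/2)·2.1999) / 0.159445 = (-0.107643 + 0.125126) / 0.159445 = 0.109652
d₂ = d₁ − σ√T = 0.109652 − 0.159445 = -0.049792
e^{−rT} = e^{−0.0511·2.1999} = 0.893673
N(d₁) = 0.543657,  N(d₂) = 0.480144
Call price V = S·N(d₁) − K·e^{−rT}·N(d₂) = 73.763447 − 64.835787 = 8.927660
φ(d₁) = (1/√(2π))·e^{−d₁²/2} = 0.396551
ν = S·φ(d₁)·√T = 79.802495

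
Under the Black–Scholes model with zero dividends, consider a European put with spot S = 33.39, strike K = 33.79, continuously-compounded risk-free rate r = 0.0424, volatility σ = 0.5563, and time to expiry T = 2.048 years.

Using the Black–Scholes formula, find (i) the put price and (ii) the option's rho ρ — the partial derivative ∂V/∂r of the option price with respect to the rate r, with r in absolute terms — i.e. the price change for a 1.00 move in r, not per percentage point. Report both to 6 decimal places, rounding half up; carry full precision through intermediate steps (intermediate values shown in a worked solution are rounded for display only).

σ√T = 0.5563·√2.048 = 0.796112
d₁ = (ln(S/K) + (r+σ²/2)T) / (σ√T) = (ln(33.39/33.79) + (0.0424+0.5563²/2)·2.048) / 0.796112 = (-0.011908 + 0.403732) / 0.796112 = 0.492172
d₂ = d₁ − σ√T = 0.492172 − 0.796112 = -0.303940
e^{−rT} = e^{−0.0424·2.048} = 0.916828
N(−d₁) = 0.311299,  N(−d₂) = 0.619413
Put price V = K·e^{−rT}·N(−d₂) − S·N(−d₁) = 19.189188 − 10.394272 = 8.794916
ρ = −K·T·e^{−rT}·N(−d₂) = -39.299457

price = 8.794916
ρ = -39.299457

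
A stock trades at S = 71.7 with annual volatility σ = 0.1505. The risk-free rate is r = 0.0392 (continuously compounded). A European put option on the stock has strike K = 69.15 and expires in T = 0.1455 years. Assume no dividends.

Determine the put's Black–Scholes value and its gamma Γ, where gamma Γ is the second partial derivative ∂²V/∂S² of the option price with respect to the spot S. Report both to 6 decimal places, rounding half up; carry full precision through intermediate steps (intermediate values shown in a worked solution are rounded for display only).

σ√T = 0.1505·√0.1455 = 0.057407
d₁ = (ln(S/K) + (r+σ²/2)T) / (σ√T) = (ln(71.7/69.15) + (0.0392+0.1505²/2)·0.1455) / 0.057407 = (0.036213 + 0.007351) / 0.057407 = 0.758858
d₂ = d₁ − σ√T = 0.758858 − 0.057407 = 0.701451
e^{−rT} = e^{−0.0392·0.1455} = 0.994313
N(−d₁) = 0.223969,  N(−d₂) = 0.241511
Put price V = K·e^{−rT}·N(−d₂) − S·N(−d₁) = 16.605492 − 16.058553 = 0.546940
φ(d₁) = (1/√(2π))·e^{−d₁²/2} = 0.299132
Γ = φ(d₁) / (S·σ·√T) = 0.072673

price = 0.546940
Γ = 0.072673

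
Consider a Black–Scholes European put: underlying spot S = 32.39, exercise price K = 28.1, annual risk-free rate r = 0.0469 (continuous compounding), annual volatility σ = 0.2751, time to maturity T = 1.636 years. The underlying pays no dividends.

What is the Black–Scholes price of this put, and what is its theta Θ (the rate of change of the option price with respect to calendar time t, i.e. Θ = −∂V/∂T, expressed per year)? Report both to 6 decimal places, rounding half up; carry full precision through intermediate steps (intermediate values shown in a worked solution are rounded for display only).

price = 1.648820
Θ = -0.610713

σ√T = 0.2751·√1.636 = 0.351870
d₁ = (ln(S/K) + (r+σ²/2)T) / (σ√T) = (ln(32.39/28.1) + (0.0469+0.2751²/2)·1.636) / 0.351870 = (0.142080 + 0.138635) / 0.351870 = 0.797780
d₂ = d₁ − σ√T = 0.797780 − 0.351870 = 0.445910
e^{−rT} = e^{−0.0469·1.636} = 0.926141
N(−d₁) = 0.212499,  N(−d₂) = 0.327831
Put price V = K·e^{−rT}·N(−d₂) − S·N(−d₁) = 8.531666 − 6.882847 = 1.648820
φ(d₁) = (1/√(2π))·e^{−d₁²/2} = 0.290206
Θ = −S·φ(d₁)·σ/(2√T) + r·K·e^{−rT}·N(−d₂) = −1.010848 + 0.400135 = -0.610713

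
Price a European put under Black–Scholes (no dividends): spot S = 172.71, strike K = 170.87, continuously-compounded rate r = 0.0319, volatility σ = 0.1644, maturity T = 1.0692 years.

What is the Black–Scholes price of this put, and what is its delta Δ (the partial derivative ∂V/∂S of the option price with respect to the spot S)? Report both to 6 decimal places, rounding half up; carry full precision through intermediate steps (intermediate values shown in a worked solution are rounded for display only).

price = 8.051810
Δ = -0.363678

σ√T = 0.1644·√1.0692 = 0.169993
d₁ = (ln(S/K) + (r+σ²/2)T) / (σ√T) = (ln(172.71/170.87) + (0.0319+0.1644²/2)·1.0692) / 0.169993 = (0.010711 + 0.048556) / 0.169993 = 0.348645
d₂ = d₁ − σ√T = 0.348645 − 0.169993 = 0.178651
e^{−rT} = e^{−0.0319·1.0692} = 0.966468
N(−d₁) = 0.363678,  N(−d₂) = 0.429106
Put price V = K·e^{−rT}·N(−d₂) − S·N(−d₁) = 70.862656 − 62.810845 = 8.051810
Δ = −N(−d₁) = -0.363678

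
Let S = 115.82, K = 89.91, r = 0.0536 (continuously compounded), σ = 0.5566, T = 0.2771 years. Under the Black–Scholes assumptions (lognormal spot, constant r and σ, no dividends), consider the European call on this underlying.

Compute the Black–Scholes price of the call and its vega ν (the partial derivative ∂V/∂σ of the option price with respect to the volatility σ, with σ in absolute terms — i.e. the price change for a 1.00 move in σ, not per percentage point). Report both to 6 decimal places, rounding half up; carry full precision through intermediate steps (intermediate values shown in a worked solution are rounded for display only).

σ√T = 0.5566·√0.2771 = 0.292996
d₁ = (ln(S/K) + (r+σ²/2)T) / (σ√T) = (ln(115.82/89.91) + (0.0536+0.5566²/2)·0.2771) / 0.292996 = (0.253228 + 0.057776) / 0.292996 = 1.061462
d₂ = d₁ − σ√T = 1.061462 − 0.292996 = 0.768466
e^{−rT} = e^{−0.0536·0.2771} = 0.985257
N(d₁) = 0.855760,  N(d₂) = 0.778895
Call price V = S·N(d₁) − K·e^{−rT}·N(d₂) = 99.114122 − 68.997989 = 30.116132
φ(d₁) = (1/√(2π))·e^{−d₁²/2} = 0.227117
ν = S·φ(d₁)·√T = 13.846875

price = 30.116132
ν = 13.846875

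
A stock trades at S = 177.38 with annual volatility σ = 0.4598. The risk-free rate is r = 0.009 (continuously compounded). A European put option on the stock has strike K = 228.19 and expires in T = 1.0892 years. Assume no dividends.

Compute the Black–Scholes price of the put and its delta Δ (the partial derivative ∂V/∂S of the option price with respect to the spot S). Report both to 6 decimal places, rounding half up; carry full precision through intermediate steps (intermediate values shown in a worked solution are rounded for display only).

price = 67.179221
Δ = -0.604318

σ√T = 0.4598·√1.0892 = 0.479869
d₁ = (ln(S/K) + (r+σ²/2)T) / (σ√T) = (ln(177.38/228.19) + (0.009+0.4598²/2)·1.0892) / 0.479869 = (-0.251884 + 0.124940) / 0.479869 = -0.264539
d₂ = d₁ − σ√T = -0.264539 − 0.479869 = -0.744409
e^{−rT} = e^{−0.009·1.0892} = 0.990245
N(−d₁) = 0.604318,  N(−d₂) = 0.771685
Put price V = K·e^{−rT}·N(−d₂) − S·N(−d₁) = 174.373125 − 107.193904 = 67.179221
Δ = −N(−d₁) = -0.604318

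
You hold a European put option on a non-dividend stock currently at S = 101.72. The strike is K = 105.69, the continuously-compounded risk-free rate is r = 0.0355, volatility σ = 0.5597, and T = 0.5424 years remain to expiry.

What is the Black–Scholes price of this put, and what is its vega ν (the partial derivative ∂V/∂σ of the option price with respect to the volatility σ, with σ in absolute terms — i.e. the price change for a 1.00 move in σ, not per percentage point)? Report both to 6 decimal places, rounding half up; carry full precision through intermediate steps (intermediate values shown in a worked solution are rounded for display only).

σ√T = 0.5597·√0.5424 = 0.412207
d₁ = (ln(S/K) + (r+σ²/2)T) / (σ√T) = (ln(101.72/105.69) + (0.0355+0.5597²/2)·0.5424) / 0.412207 = (-0.038286 + 0.104212) / 0.412207 = 0.159934
d₂ = d₁ − σ√T = 0.159934 − 0.412207 = -0.252272
e^{−rT} = e^{−0.0355·0.5424} = 0.980929
N(−d₁) = 0.436466,  N(−d₂) = 0.599585
Put price V = K·e^{−rT}·N(−d₂) − S·N(−d₁) = 62.161576 − 44.397356 = 17.764220
φ(d₁) = (1/√(2π))·e^{−d₁²/2} = 0.393872
ν = S·φ(d₁)·√T = 29.506781

price = 17.764220
ν = 29.506781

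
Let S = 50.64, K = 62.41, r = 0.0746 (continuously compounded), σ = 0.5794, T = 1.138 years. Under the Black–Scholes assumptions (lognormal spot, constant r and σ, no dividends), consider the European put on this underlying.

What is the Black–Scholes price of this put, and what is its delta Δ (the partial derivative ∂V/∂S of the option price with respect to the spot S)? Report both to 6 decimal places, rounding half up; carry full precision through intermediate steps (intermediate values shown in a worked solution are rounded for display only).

σ√T = 0.5794·√1.138 = 0.618087
d₁ = (ln(S/K) + (r+σ²/2)T) / (σ√T) = (ln(50.64/62.41) + (0.0746+0.5794²/2)·1.138) / 0.618087 = (-0.208984 + 0.275911) / 0.618087 = 0.108281
d₂ = d₁ − σ√T = 0.108281 − 0.618087 = -0.509806
e^{−rT} = e^{−0.0746·1.138} = 0.918609
N(−d₁) = 0.456887,  N(−d₂) = 0.694906
Put price V = K·e^{−rT}·N(−d₂) − S·N(−d₁) = 39.839253 − 23.136735 = 16.702518
Δ = −N(−d₁) = -0.456887

price = 16.702518
Δ = -0.456887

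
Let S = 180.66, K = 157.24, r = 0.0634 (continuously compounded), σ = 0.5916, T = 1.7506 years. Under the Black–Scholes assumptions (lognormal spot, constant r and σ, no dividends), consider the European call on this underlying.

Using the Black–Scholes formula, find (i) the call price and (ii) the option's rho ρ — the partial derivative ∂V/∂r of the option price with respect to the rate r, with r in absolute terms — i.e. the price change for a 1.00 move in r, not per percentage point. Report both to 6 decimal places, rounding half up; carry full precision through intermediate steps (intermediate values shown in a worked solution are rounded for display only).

price = 71.228497
ρ = 116.084186

σ√T = 0.5916·√1.7506 = 0.782747
d₁ = (ln(S/K) + (r+σ²/2)T) / (σ√T) = (ln(180.66/157.24) + (0.0634+0.5916²/2)·1.7506) / 0.782747 = (0.138844 + 0.417335) / 0.782747 = 0.710546
d₂ = d₁ − σ√T = 0.710546 − 0.782747 = -0.072201
e^{−rT} = e^{−0.0634·1.7506} = 0.894949
N(d₁) = 0.761317,  N(d₂) = 0.471221
Call price V = S·N(d₁) − K·e^{−rT}·N(d₂) = 137.539583 − 66.311085 = 71.228497
ρ = K·T·e^{−rT}·N(d₂) = 116.084186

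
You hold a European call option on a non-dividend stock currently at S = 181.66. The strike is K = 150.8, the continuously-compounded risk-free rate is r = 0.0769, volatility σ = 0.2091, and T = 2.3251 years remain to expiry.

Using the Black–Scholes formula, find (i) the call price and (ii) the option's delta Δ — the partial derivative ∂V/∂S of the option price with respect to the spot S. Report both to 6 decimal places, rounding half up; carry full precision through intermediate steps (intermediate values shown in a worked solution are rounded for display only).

σ√T = 0.2091·√2.3251 = 0.318842
d₁ = (ln(S/K) + (r+σ²/2)T) / (σ√T) = (ln(181.66/150.8) + (0.0769+0.2091²/2)·2.3251) / 0.318842 = (0.186182 + 0.229630) / 0.318842 = 1.304135
d₂ = d₁ − σ√T = 1.304135 − 0.318842 = 0.985294
e^{−rT} = e^{−0.0769·2.3251} = 0.836273
N(d₁) = 0.903906,  N(d₂) = 0.837760
Call price V = S·N(d₁) − K·e^{−rT}·N(d₂) = 164.203617 − 105.649901 = 58.553715
Δ = N(d₁) = 0.903906

price = 58.553715
Δ = 0.903906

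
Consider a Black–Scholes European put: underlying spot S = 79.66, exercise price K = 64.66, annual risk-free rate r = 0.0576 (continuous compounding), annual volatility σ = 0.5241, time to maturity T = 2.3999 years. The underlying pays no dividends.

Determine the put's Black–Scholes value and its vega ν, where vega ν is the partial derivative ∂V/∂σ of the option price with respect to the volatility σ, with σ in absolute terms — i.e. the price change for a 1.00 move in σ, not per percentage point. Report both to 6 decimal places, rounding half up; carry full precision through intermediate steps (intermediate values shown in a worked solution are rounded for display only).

σ√T = 0.5241·√2.3999 = 0.811915
d₁ = (ln(S/K) + (r+σ²/2)T) / (σ√T) = (ln(79.66/64.66) + (0.0576+0.5241²/2)·2.3999) / 0.811915 = (0.208625 + 0.467837) / 0.811915 = 0.833169
d₂ = d₁ − σ√T = 0.833169 − 0.811915 = 0.021253
e^{−rT} = e^{−0.0576·2.3999} = 0.870895
N(−d₁) = 0.202375,  N(−d₂) = 0.491522
Put price V = K·e^{−rT}·N(−d₂) − S·N(−d₁) = 27.678602 − 16.121180 = 11.557422
φ(d₁) = (1/√(2π))·e^{−d₁²/2} = 0.281951
ν = S·φ(d₁)·√T = 34.794443

price = 11.557422
ν = 34.794443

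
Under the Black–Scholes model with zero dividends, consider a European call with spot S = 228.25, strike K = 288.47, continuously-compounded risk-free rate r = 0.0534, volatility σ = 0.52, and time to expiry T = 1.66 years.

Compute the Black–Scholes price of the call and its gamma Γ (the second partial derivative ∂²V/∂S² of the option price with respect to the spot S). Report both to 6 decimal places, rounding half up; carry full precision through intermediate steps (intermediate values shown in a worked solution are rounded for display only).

σ√T = 0.52·√1.66 = 0.669973
d₁ = (ln(S/K) + (r+σ²/2)T) / (σ√T) = (ln(228.25/288.47) + (0.0534+0.52²/2)·1.66) / 0.669973 = (-0.234150 + 0.313076) / 0.669973 = 0.117805
d₂ = d₁ − σ√T = 0.117805 − 0.669973 = -0.552168
e^{−rT} = e^{−0.0534·1.66} = 0.915171
N(d₁) = 0.546889,  N(d₂) = 0.290417
Call price V = S·N(d₁) − K·e^{−rT}·N(d₂) = 124.827428 − 76.669856 = 48.157571
φ(d₁) = (1/√(2π))·e^{−d₁²/2} = 0.396184
Γ = φ(d₁) / (S·σ·√T) = 0.002591

price = 48.157571
Γ = 0.002591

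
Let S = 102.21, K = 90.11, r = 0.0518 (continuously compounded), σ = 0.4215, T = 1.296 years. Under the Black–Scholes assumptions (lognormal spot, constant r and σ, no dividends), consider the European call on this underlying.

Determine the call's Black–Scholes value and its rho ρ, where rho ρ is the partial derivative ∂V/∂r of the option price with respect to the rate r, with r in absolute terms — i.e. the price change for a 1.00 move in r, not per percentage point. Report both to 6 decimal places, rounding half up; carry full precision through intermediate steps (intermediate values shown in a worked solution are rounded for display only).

price = 28.034142
ρ = 61.651002

σ√T = 0.4215·√1.296 = 0.479844
d₁ = (ln(S/K) + (r+σ²/2)T) / (σ√T) = (ln(102.21/90.11) + (0.0518+0.4215²/2)·1.296) / 0.479844 = (0.125998 + 0.182258) / 0.479844 = 0.642409
d₂ = d₁ − σ√T = 0.642409 − 0.479844 = 0.162565
e^{−rT} = e^{−0.0518·1.296} = 0.935071
N(d₁) = 0.739696,  N(d₂) = 0.564570
Call price V = S·N(d₁) − K·e^{−rT}·N(d₂) = 75.604359 − 47.570218 = 28.034142
ρ = K·T·e^{−rT}·N(d₂) = 61.651002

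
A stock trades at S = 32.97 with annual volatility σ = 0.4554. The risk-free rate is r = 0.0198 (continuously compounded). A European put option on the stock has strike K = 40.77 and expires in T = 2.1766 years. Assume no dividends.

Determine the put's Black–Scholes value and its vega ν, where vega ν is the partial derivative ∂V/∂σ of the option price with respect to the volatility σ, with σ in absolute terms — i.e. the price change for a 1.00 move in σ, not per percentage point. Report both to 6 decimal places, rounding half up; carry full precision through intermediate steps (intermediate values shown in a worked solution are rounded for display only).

σ√T = 0.4554·√2.1766 = 0.671865
d₁ = (ln(S/K) + (r+σ²/2)T) / (σ√T) = (ln(32.97/40.77) + (0.0198+0.4554²/2)·2.1766) / 0.671865 = (-0.212348 + 0.268798) / 0.671865 = 0.084020
d₂ = d₁ − σ√T = 0.084020 − 0.671865 = -0.587846
e^{−rT} = e^{−0.0198·2.1766} = 0.957819
N(−d₁) = 0.466520,  N(−d₂) = 0.721682
Put price V = K·e^{−rT}·N(−d₂) − S·N(−d₁) = 28.181884 − 15.381179 = 12.800705
φ(d₁) = (1/√(2π))·e^{−d₁²/2} = 0.397537
ν = S·φ(d₁)·√T = 19.336836

price = 12.800705
ν = 19.336836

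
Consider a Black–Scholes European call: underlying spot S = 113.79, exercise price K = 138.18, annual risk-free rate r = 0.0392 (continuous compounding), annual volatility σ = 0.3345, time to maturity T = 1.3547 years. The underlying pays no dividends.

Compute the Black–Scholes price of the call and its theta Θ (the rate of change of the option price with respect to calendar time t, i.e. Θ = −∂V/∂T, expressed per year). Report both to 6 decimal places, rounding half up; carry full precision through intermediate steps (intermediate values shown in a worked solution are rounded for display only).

price = 11.481302
Θ = -7.915135

σ√T = 0.3345·√1.3547 = 0.389330
d₁ = (ln(S/K) + (r+σ²/2)T) / (σ√T) = (ln(113.79/138.18) + (0.0392+0.3345²/2)·1.3547) / 0.389330 = (-0.194203 + 0.128893) / 0.389330 = -0.167748
d₂ = d₁ − σ√T = -0.167748 − 0.389330 = -0.557078
e^{−rT} = e^{−0.0392·1.3547} = 0.948281
N(d₁) = 0.433391,  N(d₂) = 0.288737
Call price V = S·N(d₁) − K·e^{−rT}·N(d₂) = 49.315520 − 37.834218 = 11.481302
φ(d₁) = (1/√(2π))·e^{−d₁²/2} = 0.393369
Θ = −S·φ(d₁)·σ/(2√T) − r·K·e^{−rT}·N(d₂) = −6.432034 − 1.483101 = -7.915135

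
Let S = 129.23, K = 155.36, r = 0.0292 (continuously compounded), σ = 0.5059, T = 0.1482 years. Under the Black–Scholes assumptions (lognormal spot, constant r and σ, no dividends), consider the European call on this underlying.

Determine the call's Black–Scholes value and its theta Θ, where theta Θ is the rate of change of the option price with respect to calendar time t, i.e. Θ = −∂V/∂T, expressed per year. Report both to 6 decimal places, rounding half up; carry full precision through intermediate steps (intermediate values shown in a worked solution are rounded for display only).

σ√T = 0.5059·√0.1482 = 0.194755
d₁ = (ln(S/K) + (r+σ²/2)T) / (σ√T) = (ln(129.23/155.36) + (0.0292+0.5059²/2)·0.1482) / 0.194755 = (-0.184151 + 0.023292) / 0.194755 = -0.825956
d₂ = d₁ − σ√T = -0.825956 − 0.194755 = -1.020711
e^{−rT} = e^{−0.0292·0.1482} = 0.995682
N(d₁) = 0.204415,  N(d₂) = 0.153696
Call price V = S·N(d₁) − K·e^{−rT}·N(d₂) = 26.416506 − 23.775069 = 2.641437
φ(d₁) = (1/√(2π))·e^{−d₁²/2} = 0.283643
Θ = −S·φ(d₁)·σ/(2√T) − r·K·e^{−rT}·N(d₂) = −24.084941 − 0.694232 = -24.779173

price = 2.641437
Θ = -24.779173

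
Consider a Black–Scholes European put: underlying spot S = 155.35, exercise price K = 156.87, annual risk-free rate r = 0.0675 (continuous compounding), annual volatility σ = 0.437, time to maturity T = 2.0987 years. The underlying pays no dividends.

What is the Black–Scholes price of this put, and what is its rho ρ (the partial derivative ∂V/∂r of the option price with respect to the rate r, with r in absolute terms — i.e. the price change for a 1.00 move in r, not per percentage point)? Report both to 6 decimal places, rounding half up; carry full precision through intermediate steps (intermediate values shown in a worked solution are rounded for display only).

σ√T = 0.437·√2.0987 = 0.633077
d₁ = (ln(S/K) + (r+σ²/2)T) / (σ√T) = (ln(155.35/156.87) + (0.0675+0.437²/2)·2.0987) / 0.633077 = (-0.009737 + 0.342056) / 0.633077 = 0.524926
d₂ = d₁ − σ√T = 0.524926 − 0.633077 = -0.108151
e^{−rT} = e^{−0.0675·2.0987} = 0.867914
N(−d₁) = 0.299817,  N(−d₂) = 0.543062
Put price V = K·e^{−rT}·N(−d₂) − S·N(−d₁) = 73.937742 − 46.576609 = 27.361133
ρ = −K·T·e^{−rT}·N(−d₂) = -155.173140

price = 27.361133
ρ = -155.173140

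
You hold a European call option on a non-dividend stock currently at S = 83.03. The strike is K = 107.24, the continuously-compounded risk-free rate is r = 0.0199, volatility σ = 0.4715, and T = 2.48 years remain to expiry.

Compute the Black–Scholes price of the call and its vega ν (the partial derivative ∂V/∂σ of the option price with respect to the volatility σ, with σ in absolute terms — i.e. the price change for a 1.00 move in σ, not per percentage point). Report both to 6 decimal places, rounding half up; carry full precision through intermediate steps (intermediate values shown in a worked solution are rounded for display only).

price = 18.255361
ν = 51.938275

σ√T = 0.4715·√2.48 = 0.742519
d₁ = (ln(S/K) + (r+σ²/2)T) / (σ√T) = (ln(83.03/107.24) + (0.0199+0.4715²/2)·2.48) / 0.742519 = (-0.255867 + 0.325019) / 0.742519 = 0.093131
d₂ = d₁ − σ√T = 0.093131 − 0.742519 = -0.649387
e^{−rT} = e^{−0.0199·2.48} = 0.951846
N(d₁) = 0.537100,  N(d₂) = 0.258044
Call price V = S·N(d₁) − K·e^{−rT}·N(d₂) = 44.595449 − 26.340088 = 18.255361
φ(d₁) = (1/√(2π))·e^{−d₁²/2} = 0.397216
ν = S·φ(d₁)·√T = 51.938275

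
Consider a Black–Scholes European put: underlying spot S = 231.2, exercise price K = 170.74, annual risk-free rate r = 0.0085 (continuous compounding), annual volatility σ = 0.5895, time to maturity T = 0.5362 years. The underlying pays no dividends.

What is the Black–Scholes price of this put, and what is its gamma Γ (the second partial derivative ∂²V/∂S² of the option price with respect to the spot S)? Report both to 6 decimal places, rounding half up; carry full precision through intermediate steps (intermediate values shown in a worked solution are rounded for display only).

price = 11.805768
Γ = 0.002597

σ√T = 0.5895·√0.5362 = 0.431665
d₁ = (ln(S/K) + (r+σ²/2)T) / (σ√T) = (ln(231.2/170.74) + (0.0085+0.5895²/2)·0.5362) / 0.431665 = (0.303141 + 0.097725) / 0.431665 = 0.928651
d₂ = d₁ − σ√T = 0.928651 − 0.431665 = 0.496985
e^{−rT} = e^{−0.0085·0.5362} = 0.995453
N(−d₁) = 0.176535,  N(−d₂) = 0.309600
Put price V = K·e^{−rT}·N(−d₂) − S·N(−d₁) = 52.620669 − 40.814901 = 11.805768
φ(d₁) = (1/√(2π))·e^{−d₁²/2} = 0.259205
Γ = φ(d₁) / (S·σ·√T) = 0.002597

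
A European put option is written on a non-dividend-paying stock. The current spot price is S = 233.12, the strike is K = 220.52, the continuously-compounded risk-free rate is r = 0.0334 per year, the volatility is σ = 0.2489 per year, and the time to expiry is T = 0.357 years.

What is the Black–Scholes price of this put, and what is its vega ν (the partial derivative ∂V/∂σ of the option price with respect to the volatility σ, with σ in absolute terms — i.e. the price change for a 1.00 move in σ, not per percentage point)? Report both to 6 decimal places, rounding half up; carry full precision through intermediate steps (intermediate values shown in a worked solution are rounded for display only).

σ√T = 0.2489·√0.357 = 0.148716
d₁ = (ln(S/K) + (r+σ²/2)T) / (σ√T) = (ln(233.12/220.52) + (0.0334+0.2489²/2)·0.357) / 0.148716 = (0.055565 + 0.022982) / 0.148716 = 0.528166
d₂ = d₁ − σ√T = 0.528166 − 0.148716 = 0.379450
e^{−rT} = e^{−0.0334·0.357} = 0.988147
N(−d₁) = 0.298692,  N(−d₂) = 0.352177
Put price V = K·e^{−rT}·N(−d₂) − S·N(−d₁) = 76.741513 − 69.631057 = 7.110457
φ(d₁) = (1/√(2π))·e^{−d₁²/2} = 0.347004
ν = S·φ(d₁)·√T = 48.333512

price = 7.110457
ν = 48.333512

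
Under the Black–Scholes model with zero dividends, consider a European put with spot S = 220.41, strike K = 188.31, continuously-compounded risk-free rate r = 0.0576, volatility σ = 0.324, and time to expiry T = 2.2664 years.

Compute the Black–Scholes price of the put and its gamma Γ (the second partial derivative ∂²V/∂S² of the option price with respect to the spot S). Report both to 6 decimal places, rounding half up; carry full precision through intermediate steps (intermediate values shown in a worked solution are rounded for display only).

σ√T = 0.324·√2.2664 = 0.487768
d₁ = (ln(S/K) + (r+σ²/2)T) / (σ√T) = (ln(220.41/188.31) + (0.0576+0.324²/2)·2.2664) / 0.487768 = (0.157400 + 0.249503) / 0.487768 = 0.834215
d₂ = d₁ − σ√T = 0.834215 − 0.487768 = 0.346447
e^{−rT} = e^{−0.0576·2.2664} = 0.877617
N(−d₁) = 0.202080,  N(−d₂) = 0.364503
Put price V = K·e^{−rT}·N(−d₂) − S·N(−d₁) = 60.239334 − 44.540438 = 15.698897
φ(d₁) = (1/√(2π))·e^{−d₁²/2} = 0.281705
Γ = φ(d₁) / (S·σ·√T) = 0.002620

price = 15.698897
Γ = 0.002620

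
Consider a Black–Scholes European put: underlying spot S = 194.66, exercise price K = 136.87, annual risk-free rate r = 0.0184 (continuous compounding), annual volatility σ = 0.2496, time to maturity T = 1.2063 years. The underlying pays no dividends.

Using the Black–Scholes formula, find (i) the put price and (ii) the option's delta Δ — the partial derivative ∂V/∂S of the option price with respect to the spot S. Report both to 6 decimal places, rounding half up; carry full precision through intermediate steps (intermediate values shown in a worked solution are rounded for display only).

price = 1.737367
Δ = -0.066437

σ√T = 0.2496·√1.2063 = 0.274140
d₁ = (ln(S/K) + (r+σ²/2)T) / (σ√T) = (ln(194.66/136.87) + (0.0184+0.2496²/2)·1.2063) / 0.274140 = (0.352223 + 0.059772) / 0.274140 = 1.502865
d₂ = d₁ − σ√T = 1.502865 − 0.274140 = 1.228725
e^{−rT} = e^{−0.0184·1.2063} = 0.978049
N(−d₁) = 0.066437,  N(−d₂) = 0.109588
Put price V = K·e^{−rT}·N(−d₂) − S·N(−d₁) = 14.669990 − 12.932624 = 1.737367
Δ = −N(−d₁) = -0.066437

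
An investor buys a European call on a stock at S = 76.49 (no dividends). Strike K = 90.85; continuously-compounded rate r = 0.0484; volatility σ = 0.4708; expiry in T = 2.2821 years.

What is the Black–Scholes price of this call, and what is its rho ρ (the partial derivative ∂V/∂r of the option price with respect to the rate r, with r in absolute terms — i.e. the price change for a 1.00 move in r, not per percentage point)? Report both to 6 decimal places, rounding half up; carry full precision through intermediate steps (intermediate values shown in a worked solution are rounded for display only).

σ√T = 0.4708·√2.2821 = 0.711220
d₁ = (ln(S/K) + (r+σ²/2)T) / (σ√T) = (ln(76.49/90.85) + (0.0484+0.4708²/2)·2.2821) / 0.711220 = (-0.172050 + 0.363370) / 0.711220 = 0.269004
d₂ = d₁ − σ√T = 0.269004 − 0.711220 = -0.442216
e^{−rT} = e^{−0.0484·2.2821} = 0.895428
N(d₁) = 0.606037,  N(d₂) = 0.329166
Call price V = S·N(d₁) − K·e^{−rT}·N(d₂) = 46.355733 − 26.777560 = 19.578173
ρ = K·T·e^{−rT}·N(d₂) = 61.109069

price = 19.578173
ρ = 61.109069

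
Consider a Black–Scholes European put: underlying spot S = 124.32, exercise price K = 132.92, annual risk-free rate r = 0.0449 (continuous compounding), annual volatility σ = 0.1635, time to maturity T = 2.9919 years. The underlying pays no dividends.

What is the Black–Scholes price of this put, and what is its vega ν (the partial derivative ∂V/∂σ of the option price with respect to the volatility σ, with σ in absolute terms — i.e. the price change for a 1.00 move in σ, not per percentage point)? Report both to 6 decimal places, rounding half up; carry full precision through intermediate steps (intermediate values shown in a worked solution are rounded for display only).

price = 9.849555
ν = 79.815182

σ√T = 0.1635·√2.9919 = 0.282808
d₁ = (ln(S/K) + (r+σ²/2)T) / (σ√T) = (ln(124.32/132.92) + (0.0449+0.1635²/2)·2.9919) / 0.282808 = (-0.066889 + 0.174326) / 0.282808 = 0.379897
d₂ = d₁ − σ√T = 0.379897 − 0.282808 = 0.097089
e^{−rT} = e^{−0.0449·2.9919} = 0.874296
N(−d₁) = 0.352011,  N(−d₂) = 0.461328
Put price V = K·e^{−rT}·N(−d₂) − S·N(−d₁) = 53.611546 − 43.761992 = 9.849555
φ(d₁) = (1/√(2π))·e^{−d₁²/2} = 0.371168
ν = S·φ(d₁)·√T = 79.815182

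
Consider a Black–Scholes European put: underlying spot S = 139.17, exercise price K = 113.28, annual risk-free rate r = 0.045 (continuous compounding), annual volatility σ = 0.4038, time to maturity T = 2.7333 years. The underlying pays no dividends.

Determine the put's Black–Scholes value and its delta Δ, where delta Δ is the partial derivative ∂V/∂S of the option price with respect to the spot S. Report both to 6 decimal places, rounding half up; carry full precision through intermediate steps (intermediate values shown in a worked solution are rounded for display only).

price = 15.334164
Δ = -0.204300

σ√T = 0.4038·√2.7333 = 0.667590
d₁ = (ln(S/K) + (r+σ²/2)T) / (σ√T) = (ln(139.17/113.28) + (0.045+0.4038²/2)·2.7333) / 0.667590 = (0.205834 + 0.345837) / 0.667590 = 0.826361
d₂ = d₁ − σ√T = 0.826361 − 0.667590 = 0.158771
e^{−rT} = e^{−0.045·2.7333} = 0.884265
N(−d₁) = 0.204300,  N(−d₂) = 0.436925
Put price V = K·e^{−rT}·N(−d₂) − S·N(−d₁) = 43.766554 − 28.432391 = 15.334164
Δ = −N(−d₁) = -0.204300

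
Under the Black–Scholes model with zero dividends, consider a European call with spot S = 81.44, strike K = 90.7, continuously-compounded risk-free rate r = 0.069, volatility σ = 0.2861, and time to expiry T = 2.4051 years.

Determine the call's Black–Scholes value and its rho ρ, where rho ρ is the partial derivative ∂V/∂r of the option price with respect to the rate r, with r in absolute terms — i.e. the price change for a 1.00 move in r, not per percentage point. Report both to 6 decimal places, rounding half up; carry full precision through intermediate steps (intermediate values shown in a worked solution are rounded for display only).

σ√T = 0.2861·√2.4051 = 0.443695
d₁ = (ln(S/K) + (r+σ²/2)T) / (σ√T) = (ln(81.44/90.7) + (0.069+0.2861²/2)·2.4051) / 0.443695 = (-0.107691 + 0.264384) / 0.443695 = 0.353156
d₂ = d₁ − σ√T = 0.353156 − 0.443695 = -0.090539
e^{−rT} = e^{−0.069·2.4051} = 0.847087
N(d₁) = 0.638014,  N(d₂) = 0.463930
Call price V = S·N(d₁) − K·e^{−rT}·N(d₂) = 51.959892 − 35.644080 = 16.315812
ρ = K·T·e^{−rT}·N(d₂) = 85.727577

price = 16.315812
ρ = 85.727577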